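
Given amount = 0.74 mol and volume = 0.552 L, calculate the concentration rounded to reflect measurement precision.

concentration = 0.74 mol ÷ 0.552 L = 1.34057971014… mol/L.
0.74 has 2 significant figures; 0.552 has 3.
Division/multiplication keeps the fewest: 2 significant figures.
Rounded: 1.3 mol/L.

1.3 mol/L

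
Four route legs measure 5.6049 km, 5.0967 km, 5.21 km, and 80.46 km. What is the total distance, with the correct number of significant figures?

5.6049 km + 5.0967 km + 5.21 km + 80.46 km = 96.3716 km.
Addition/subtraction keeps the fewest decimal places: 5.6049 → 4 decimal places, 5.0967 → 4 decimal places, 5.21 → 2 decimal places, 80.46 → 2 decimal places; limit is 2.
Rounded to 2 decimal places: 96.37 km.

96.37 km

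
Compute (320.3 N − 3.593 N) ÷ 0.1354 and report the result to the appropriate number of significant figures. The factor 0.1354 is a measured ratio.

2339 N

320.3 N − 3.593 N = 316.707 N; the difference is limited to 1 decimal place (4 s.f.).
Carrying full precision, 316.707 ÷ 0.1354 = 2339.04726736… N; 0.1354 has 4 s.f., so the result keeps min(4, 4) = 4 s.f.
Rounded to 4 significant figures: 2339 N.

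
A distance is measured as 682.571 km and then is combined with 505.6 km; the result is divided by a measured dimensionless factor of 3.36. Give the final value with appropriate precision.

682.571 km + 505.6 km = 1188.171 km; the sum is limited to 1 decimal place (5 s.f.).
Carrying full precision, 1188.171 ÷ 3.36 = 353.622321429… km; 3.36 has 3 s.f., so the result keeps min(5, 3) = 3 s.f.
Rounded to 3 significant figures: 3.54 × 10^2 km.

3.54 × 10^2 km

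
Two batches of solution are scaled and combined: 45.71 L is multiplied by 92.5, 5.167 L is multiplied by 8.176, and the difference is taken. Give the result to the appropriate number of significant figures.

4.19 × 10³ L

45.71 × 92.5 = 4228.175 → 4.23 × 10³ L (3 s.f., last digit at the 10^1 place).
5.167 × 8.176 = 42.245392 → 42.25 L (4 s.f., last digit at the 10^-2 place).
Difference: 4185.929608 L; keep the coarser place, 10^1.
Result: 4.19 × 10³ L.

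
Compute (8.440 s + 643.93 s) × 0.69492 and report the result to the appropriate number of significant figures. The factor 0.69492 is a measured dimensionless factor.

453.34 s

8.440 s + 643.93 s = 652.370 s; the sum is limited to 2 decimal places (5 s.f.).
Carrying full precision, 652.370 × 0.69492 = 453.3449604 s; 0.69492 has 5 s.f., so the result keeps min(5, 5) = 5 s.f.
Rounded to 5 significant figures: 453.34 s.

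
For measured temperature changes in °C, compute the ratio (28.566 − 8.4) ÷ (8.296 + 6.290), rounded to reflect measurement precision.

28.566 − 8.4 = 20.166, limited to 1 d.p. → 3 s.f.; 8.296 + 6.290 = 14.586, limited to 3 d.p. → 5 s.f.
Carrying full precision, 20.166 ÷ 14.586 = 1.38255861785…; keep min(3, 5) = 3 s.f.
Rounded to 3 significant figures: 1.38.

1.38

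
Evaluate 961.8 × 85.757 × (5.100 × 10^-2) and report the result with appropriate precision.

961.8 × 85.757 × (5.100 × 10^-2) = 4206.5352126
Multiplication/division keeps the fewest significant figures: 961.8 → 4 s.f., 85.757 → 5 s.f., 5.100 × 10^-2 → 4 s.f.; limit is 4.
Rounded to 4 significant figures: 4207.

4207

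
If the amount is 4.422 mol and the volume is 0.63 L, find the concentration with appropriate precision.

concentration = 4.422 mol ÷ 0.63 L = 7.01904761905… mol/L.
4.422 has 4 significant figures; 0.63 has 2.
Division/multiplication keeps the fewest: 2 significant figures.
Rounded: 7.0 mol/L.

7.0 mol/L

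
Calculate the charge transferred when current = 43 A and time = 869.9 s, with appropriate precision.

charge transferred = 43 A × 869.9 s = 37405.7 C.
43 has 2 significant figures; 869.9 has 4.
Division/multiplication keeps the fewest: 2 significant figures.
Rounded: 3.7 × 10⁴ C.

3.7 × 10⁴ C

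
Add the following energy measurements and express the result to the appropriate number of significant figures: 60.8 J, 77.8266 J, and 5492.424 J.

60.8 J + 77.8266 J + 5492.424 J = 5631.0506 J.
Addition/subtraction keeps the fewest decimal places: 60.8 → 1 decimal place, 77.8266 → 4 decimal places, 5492.424 → 3 decimal places; limit is 1.
Rounded to 1 decimal place: 5631.1 J.

5631.1 J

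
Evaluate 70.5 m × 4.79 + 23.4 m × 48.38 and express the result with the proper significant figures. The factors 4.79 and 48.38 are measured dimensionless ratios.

70.5 × 4.79 = 337.695 → 338 m (3 s.f., last digit at the 10^0 place).
23.4 × 48.38 = 1132.092 → 1.13 × 10^3 m (3 s.f., last digit at the 10^1 place).
Sum: 1469.787 m; keep the coarser place, 10^1.
Result: 1.47 × 10^3 m.

1.47 × 10^3 m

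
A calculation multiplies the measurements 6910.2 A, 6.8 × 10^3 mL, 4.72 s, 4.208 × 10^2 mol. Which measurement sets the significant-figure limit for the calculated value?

6910.2 A → 5 s.f.; 6.8 × 10^3 mL → 2 s.f.; 4.72 s → 3 s.f.; 4.208 × 10^2 mol → 4 s.f.
The fewest is 2 significant figures, from 6.8 × 10^3 mL.

6.8 × 10^3 mL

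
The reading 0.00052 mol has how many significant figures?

2

0.00052: leading zeros are not significant.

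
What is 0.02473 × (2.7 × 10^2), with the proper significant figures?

0.02473 × (2.7 × 10^2) = 6.6771
Multiplication/division keeps the fewest significant figures: 0.02473 → 4 s.f., 2.7 × 10^2 → 2 s.f.; limit is 2.
Rounded to 2 significant figures: 6.7.

6.7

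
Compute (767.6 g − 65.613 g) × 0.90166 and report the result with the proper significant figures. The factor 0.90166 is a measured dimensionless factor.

767.6 g − 65.613 g = 701.987 g; the difference is limited to 1 decimal place (4 s.f.).
Carrying full precision, 701.987 × 0.90166 = 632.95359842 g; 0.90166 has 5 s.f., so the result keeps min(4, 5) = 4 s.f.
Rounded to 4 significant figures: 633.0 g.

633.0 g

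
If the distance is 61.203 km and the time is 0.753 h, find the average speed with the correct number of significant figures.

81.3 km/h

average speed = 61.203 km ÷ 0.753 h = 81.2788844622… km/h.
61.203 has 5 significant figures; 0.753 has 3.
Division/multiplication keeps the fewest: 3 significant figures.
Rounded: 81.3 km/h.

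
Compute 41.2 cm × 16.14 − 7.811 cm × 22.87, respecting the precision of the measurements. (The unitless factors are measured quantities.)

41.2 × 16.14 = 664.968 → 665 cm (3 s.f., last digit at the 10^0 place).
7.811 × 22.87 = 178.63757 → 178.6 cm (4 s.f., last digit at the 10^-1 place).
Difference: 486.33043 cm; keep the coarser place, 10^0.
Result: 486 cm.

486 cm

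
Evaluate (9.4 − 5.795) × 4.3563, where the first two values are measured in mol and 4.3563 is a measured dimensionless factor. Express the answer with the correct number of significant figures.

16 mol

9.4 mol − 5.795 mol = 3.605 mol; the difference is limited to 1 decimal place (2 s.f.).
Carrying full precision, 3.605 × 4.3563 = 15.7044615 mol; 4.3563 has 5 s.f., so the result keeps min(2, 5) = 2 s.f.
Rounded to 2 significant figures: 16 mol.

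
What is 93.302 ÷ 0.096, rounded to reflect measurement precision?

9.7 × 10²

93.302 ÷ 0.096 = 971.895833333…
Multiplication/division keeps the fewest significant figures: 93.302 → 5 s.f., 0.096 → 2 s.f.; limit is 2.
Rounded to 2 significant figures: 9.7 × 10².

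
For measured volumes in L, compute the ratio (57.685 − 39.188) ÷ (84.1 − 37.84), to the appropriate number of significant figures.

0.400

57.685 − 39.188 = 18.497, limited to 3 d.p. → 5 s.f.; 84.1 − 37.84 = 46.26, limited to 1 d.p. → 3 s.f.
Carrying full precision, 18.497 ÷ 46.26 = 0.399848681366…; keep min(5, 3) = 3 s.f.
Rounded to 3 significant figures: 0.400.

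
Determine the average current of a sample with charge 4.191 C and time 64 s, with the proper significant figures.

0.065 A

average current = 4.191 C ÷ 64 s = 0.065484375 A.
4.191 has 4 significant figures; 64 has 2.
Division/multiplication keeps the fewest: 2 significant figures.
Rounded: 0.065 A.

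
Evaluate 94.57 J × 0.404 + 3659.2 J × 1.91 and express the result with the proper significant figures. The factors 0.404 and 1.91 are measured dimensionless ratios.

7.03 × 10^3 J

94.57 × 0.404 = 38.20628 → 38.2 J (3 s.f., last digit at the 10^-1 place).
3659.2 × 1.91 = 6989.072 → 6.99 × 10^3 J (3 s.f., last digit at the 10^1 place).
Sum: 7027.27828 J; keep the coarser place, 10^1.
Result: 7.03 × 10^3 J.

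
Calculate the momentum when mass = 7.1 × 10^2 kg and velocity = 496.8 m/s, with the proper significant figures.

momentum = 7.1 × 10^2 kg × 496.8 m/s = 352728 kg·m/s.
7.1 × 10^2 has 2 significant figures; 496.8 has 4.
Division/multiplication keeps the fewest: 2 significant figures.
Rounded: 3.5 × 10^5 kg·m/s.

3.5 × 10^5 kg·m/s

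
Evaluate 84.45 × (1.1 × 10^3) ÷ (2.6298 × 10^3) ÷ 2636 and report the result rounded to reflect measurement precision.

0.013

84.45 × (1.1 × 10^3) ÷ (2.6298 × 10^3) ÷ 2636 = 0.0134005990174…
Multiplication/division keeps the fewest significant figures: 84.45 → 4 s.f., 1.1 × 10^3 → 2 s.f., 2.6298 × 10^3 → 5 s.f., 2636 → 4 s.f.; limit is 2.
Rounded to 2 significant figures: 0.013.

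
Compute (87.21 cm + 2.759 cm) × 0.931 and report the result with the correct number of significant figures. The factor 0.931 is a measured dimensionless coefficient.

83.8 cm

87.21 cm + 2.759 cm = 89.969 cm; the sum is limited to 2 decimal places (4 s.f.).
Carrying full precision, 89.969 × 0.931 = 83.761139 cm; 0.931 has 3 s.f., so the result keeps min(4, 3) = 3 s.f.
Rounded to 3 significant figures: 83.8 cm.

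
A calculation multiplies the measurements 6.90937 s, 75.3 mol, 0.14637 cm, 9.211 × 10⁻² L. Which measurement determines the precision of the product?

75.3 mol

6.90937 s → 6 s.f.; 75.3 mol → 3 s.f.; 0.14637 cm → 5 s.f.; 9.211 × 10⁻² L → 4 s.f.
The fewest is 3 significant figures, from 75.3 mol.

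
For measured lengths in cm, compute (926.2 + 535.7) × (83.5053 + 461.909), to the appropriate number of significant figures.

926.2 + 535.7 = 1461.9, limited to 1 d.p. → 5 s.f.; 83.5053 + 461.909 = 545.4143, limited to 3 d.p. → 6 s.f.
Carrying full precision, 1461.9 × 545.4143 = 797341.16517; keep min(5, 6) = 5 s.f.
Rounded to 5 significant figures: 7.9734 × 10^5 cm².

7.9734 × 10^5 cm²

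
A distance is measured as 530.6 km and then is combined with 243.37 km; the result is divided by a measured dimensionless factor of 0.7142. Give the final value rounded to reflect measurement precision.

530.6 km + 243.37 km = 773.97 km; the sum is limited to 1 decimal place (4 s.f.).
Carrying full precision, 773.97 ÷ 0.7142 = 1083.68804257… km; 0.7142 has 4 s.f., so the result keeps min(4, 4) = 4 s.f.
Rounded to 4 significant figures: 1084 km.

1084 km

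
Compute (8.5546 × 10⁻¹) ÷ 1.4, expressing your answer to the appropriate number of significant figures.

0.61

(8.5546 × 10⁻¹) ÷ 1.4 = 0.611042857143…
Multiplication/division keeps the fewest significant figures: 8.5546 × 10⁻¹ → 5 s.f., 1.4 → 2 s.f.; limit is 2.
Rounded to 2 significant figures: 0.61.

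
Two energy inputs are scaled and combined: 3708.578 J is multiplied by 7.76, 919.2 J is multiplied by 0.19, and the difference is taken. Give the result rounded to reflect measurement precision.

2.86 × 10^4 J

3708.578 × 7.76 = 28778.56528 → 2.88 × 10^4 J (3 s.f., last digit at the 10^2 place).
919.2 × 0.19 = 174.648 → 1.7 × 10^2 J (2 s.f., last digit at the 10^1 place).
Difference: 28603.91728 J; keep the coarser place, 10^2.
Result: 2.86 × 10^4 J.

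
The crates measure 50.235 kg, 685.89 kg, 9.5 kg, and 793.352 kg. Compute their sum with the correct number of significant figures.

50.235 kg + 685.89 kg + 9.5 kg + 793.352 kg = 1538.977 kg.
Addition/subtraction keeps the fewest decimal places: 50.235 → 3 decimal places, 685.89 → 2 decimal places, 9.5 → 1 decimal place, 793.352 → 3 decimal places; limit is 1.
Rounded to 1 decimal place: 1539.0 kg.

1539.0 kg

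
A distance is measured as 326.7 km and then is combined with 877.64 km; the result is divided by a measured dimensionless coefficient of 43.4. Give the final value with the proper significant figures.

326.7 km + 877.64 km = 1204.34 km; the sum is limited to 1 decimal place (5 s.f.).
Carrying full precision, 1204.34 ÷ 43.4 = 27.7497695853… km; 43.4 has 3 s.f., so the result keeps min(5, 3) = 3 s.f.
Rounded to 3 significant figures: 27.7 km.

27.7 km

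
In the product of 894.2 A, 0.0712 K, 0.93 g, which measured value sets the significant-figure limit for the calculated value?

894.2 A → 4 s.f.; 0.0712 K → 3 s.f.; 0.93 g → 2 s.f.
The fewest is 2 significant figures, from 0.93 g.

0.93 g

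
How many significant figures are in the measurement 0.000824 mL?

0.000824: leading zeros are not significant.

3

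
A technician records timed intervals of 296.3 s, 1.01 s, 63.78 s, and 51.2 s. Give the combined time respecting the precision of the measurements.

296.3 s + 1.01 s + 63.78 s + 51.2 s = 412.29 s.
Addition/subtraction keeps the fewest decimal places: 296.3 → 1 decimal place, 1.01 → 2 decimal places, 63.78 → 2 decimal places, 51.2 → 1 decimal place; limit is 1.
Rounded to 1 decimal place: 412.3 s.

412.3 s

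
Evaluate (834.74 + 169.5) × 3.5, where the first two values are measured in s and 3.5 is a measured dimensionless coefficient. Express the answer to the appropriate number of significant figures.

3.5 × 10³ s

834.74 s + 169.5 s = 1004.24 s; the sum is limited to 1 decimal place (5 s.f.).
Carrying full precision, 1004.24 × 3.5 = 3514.84 s; 3.5 has 2 s.f., so the result keeps min(5, 2) = 2 s.f.
Rounded to 2 significant figures: 3.5 × 10³ s.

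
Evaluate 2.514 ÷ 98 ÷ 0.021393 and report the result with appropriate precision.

1.2

2.514 ÷ 98 ÷ 0.021393 = 1.19913341862…
Multiplication/division keeps the fewest significant figures: 2.514 → 4 s.f., 98 → 2 s.f., 0.021393 → 5 s.f.; limit is 2.
Rounded to 2 significant figures: 1.2.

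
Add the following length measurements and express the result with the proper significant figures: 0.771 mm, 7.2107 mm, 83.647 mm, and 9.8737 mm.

1.01502 × 10^2 mm

0.771 mm + 7.2107 mm + 83.647 mm + 9.8737 mm = 101.5024 mm.
Addition/subtraction keeps the fewest decimal places: 0.771 → 3 decimal places, 7.2107 → 4 decimal places, 83.647 → 3 decimal places, 9.8737 → 4 decimal places; limit is 3.
Rounded to 3 decimal places: 1.01502 × 10^2 mm.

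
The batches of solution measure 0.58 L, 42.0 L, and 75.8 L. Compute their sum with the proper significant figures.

118.4 L

0.58 L + 42.0 L + 75.8 L = 118.38 L.
Addition/subtraction keeps the fewest decimal places: 0.58 → 2 decimal places, 42.0 → 1 decimal place, 75.8 → 1 decimal place; limit is 1.
Rounded to 1 decimal place: 118.4 L.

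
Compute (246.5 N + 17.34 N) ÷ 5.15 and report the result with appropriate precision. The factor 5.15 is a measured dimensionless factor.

51.2 N

246.5 N + 17.34 N = 263.84 N; the sum is limited to 1 decimal place (4 s.f.).
Carrying full precision, 263.84 ÷ 5.15 = 51.2310679612… N; 5.15 has 3 s.f., so the result keeps min(4, 3) = 3 s.f.
Rounded to 3 significant figures: 51.2 N.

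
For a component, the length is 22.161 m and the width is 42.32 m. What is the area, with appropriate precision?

area = 22.161 m × 42.32 m = 937.85352 m².
22.161 has 5 significant figures; 42.32 has 4.
Division/multiplication keeps the fewest: 4 significant figures.
Rounded: 937.9 m².

937.9 m²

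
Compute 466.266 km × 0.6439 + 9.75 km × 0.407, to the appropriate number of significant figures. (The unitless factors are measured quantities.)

304.2 km

466.266 × 0.6439 = 300.2286774 → 300.2 km (4 s.f., last digit at the 10^-1 place).
9.75 × 0.407 = 3.96825 → 3.97 km (3 s.f., last digit at the 10^-2 place).
Sum: 304.1969274 km; keep the coarser place, 10^-1.
Result: 304.2 km.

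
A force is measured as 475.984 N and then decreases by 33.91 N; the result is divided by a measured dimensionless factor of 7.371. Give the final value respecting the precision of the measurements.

475.984 N − 33.91 N = 442.074 N; the difference is limited to 2 decimal places (5 s.f.).
Carrying full precision, 442.074 ÷ 7.371 = 59.9747659748… N; 7.371 has 4 s.f., so the result keeps min(5, 4) = 4 s.f.
Rounded to 4 significant figures: 59.97 N.

59.97 N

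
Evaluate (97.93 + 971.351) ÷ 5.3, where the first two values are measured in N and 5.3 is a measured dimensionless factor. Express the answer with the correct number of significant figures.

97.93 N + 971.351 N = 1069.281 N; the sum is limited to 2 decimal places (6 s.f.).
Carrying full precision, 1069.281 ÷ 5.3 = 201.751132075… N; 5.3 has 2 s.f., so the result keeps min(6, 2) = 2 s.f.
Rounded to 2 significant figures: 2.0 × 10² N.

2.0 × 10² N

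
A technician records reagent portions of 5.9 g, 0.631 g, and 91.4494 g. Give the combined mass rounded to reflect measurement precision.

5.9 g + 0.631 g + 91.4494 g = 97.9804 g.
Addition/subtraction keeps the fewest decimal places: 5.9 → 1 decimal place, 0.631 → 3 decimal places, 91.4494 → 4 decimal places; limit is 1.
Rounded to 1 decimal place: 98.0 g.

98.0 g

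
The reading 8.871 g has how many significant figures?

8.871: every digit is nonzero and significant.

4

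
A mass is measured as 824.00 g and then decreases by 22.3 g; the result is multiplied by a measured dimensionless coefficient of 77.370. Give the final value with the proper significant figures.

6.203 × 10^4 g

824.00 g − 22.3 g = 801.70 g; the difference is limited to 1 decimal place (4 s.f.).
Carrying full precision, 801.70 × 77.370 = 62027.529 g; 77.370 has 5 s.f., so the result keeps min(4, 5) = 4 s.f.
Rounded to 4 significant figures: 6.203 × 10^4 g.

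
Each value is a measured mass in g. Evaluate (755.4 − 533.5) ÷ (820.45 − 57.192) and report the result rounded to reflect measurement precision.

0.2907

755.4 − 533.5 = 221.9, limited to 1 d.p. → 4 s.f.; 820.45 − 57.192 = 763.258, limited to 2 d.p. → 5 s.f.
Carrying full precision, 221.9 ÷ 763.258 = 0.290727381829…; keep min(4, 5) = 4 s.f.
Rounded to 4 significant figures: 0.2907.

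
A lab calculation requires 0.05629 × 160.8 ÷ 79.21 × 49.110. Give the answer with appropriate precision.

5.612

0.05629 × 160.8 ÷ 79.21 × 49.110 = 5.61186498573…
Multiplication/division keeps the fewest significant figures: 0.05629 → 4 s.f., 160.8 → 4 s.f., 79.21 → 4 s.f., 49.110 → 5 s.f.; limit is 4.
Rounded to 4 significant figures: 5.612.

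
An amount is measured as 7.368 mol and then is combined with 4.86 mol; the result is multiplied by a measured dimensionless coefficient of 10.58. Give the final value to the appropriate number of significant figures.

7.368 mol + 4.86 mol = 12.228 mol; the sum is limited to 2 decimal places (4 s.f.).
Carrying full precision, 12.228 × 10.58 = 129.37224 mol; 10.58 has 4 s.f., so the result keeps min(4, 4) = 4 s.f.
Rounded to 4 significant figures: 129.4 mol.

129.4 mol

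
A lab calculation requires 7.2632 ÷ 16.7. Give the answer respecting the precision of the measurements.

0.435

7.2632 ÷ 16.7 = 0.434922155689…
Multiplication/division keeps the fewest significant figures: 7.2632 → 5 s.f., 16.7 → 3 s.f.; limit is 3.
Rounded to 3 significant figures: 0.435.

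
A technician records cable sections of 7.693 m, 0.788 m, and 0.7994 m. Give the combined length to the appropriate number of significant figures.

7.693 m + 0.788 m + 0.7994 m = 9.2804 m.
Addition/subtraction keeps the fewest decimal places: 7.693 → 3 decimal places, 0.788 → 3 decimal places, 0.7994 → 4 decimal places; limit is 3.
Rounded to 3 decimal places: 9.280 m.

9.280 m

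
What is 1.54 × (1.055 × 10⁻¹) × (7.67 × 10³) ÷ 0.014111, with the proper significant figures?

1.54 × (1.055 × 10⁻¹) × (7.67 × 10³) ÷ 0.014111 = 88310.1764581…
Multiplication/division keeps the fewest significant figures: 1.54 → 3 s.f., 1.055 × 10⁻¹ → 4 s.f., 7.67 × 10³ → 3 s.f., 0.014111 → 5 s.f.; limit is 3.
Rounded to 3 significant figures: 8.83 × 10⁴.

8.83 × 10⁴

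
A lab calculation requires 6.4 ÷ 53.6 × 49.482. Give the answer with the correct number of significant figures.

5.9

6.4 ÷ 53.6 × 49.482 = 5.90829850746…
Multiplication/division keeps the fewest significant figures: 6.4 → 2 s.f., 53.6 → 3 s.f., 49.482 → 5 s.f.; limit is 2.
Rounded to 2 significant figures: 5.9.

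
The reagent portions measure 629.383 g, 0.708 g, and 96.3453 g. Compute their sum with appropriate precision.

629.383 g + 0.708 g + 96.3453 g = 726.4363 g.
Addition/subtraction keeps the fewest decimal places: 629.383 → 3 decimal places, 0.708 → 3 decimal places, 96.3453 → 4 decimal places; limit is 3.
Rounded to 3 decimal places: 726.436 g.

726.436 g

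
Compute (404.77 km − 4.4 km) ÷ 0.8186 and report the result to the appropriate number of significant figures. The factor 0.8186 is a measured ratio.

404.77 km − 4.4 km = 400.37 km; the difference is limited to 1 decimal place (4 s.f.).
Carrying full precision, 400.37 ÷ 0.8186 = 489.0911312… km; 0.8186 has 4 s.f., so the result keeps min(4, 4) = 4 s.f.
Rounded to 4 significant figures: 489.1 km.

489.1 km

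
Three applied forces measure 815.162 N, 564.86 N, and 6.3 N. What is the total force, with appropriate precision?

1386.3 N

815.162 N + 564.86 N + 6.3 N = 1386.322 N.
Addition/subtraction keeps the fewest decimal places: 815.162 → 3 decimal places, 564.86 → 2 decimal places, 6.3 → 1 decimal place; limit is 1.
Rounded to 1 decimal place: 1386.3 N.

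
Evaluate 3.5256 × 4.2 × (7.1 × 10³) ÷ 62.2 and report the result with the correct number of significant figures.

1.7 × 10³

3.5256 × 4.2 × (7.1 × 10³) ÷ 62.2 = 1690.24745981…
Multiplication/division keeps the fewest significant figures: 3.5256 → 5 s.f., 4.2 → 2 s.f., 7.1 × 10³ → 2 s.f., 62.2 → 3 s.f.; limit is 2.
Rounded to 2 significant figures: 1.7 × 10³.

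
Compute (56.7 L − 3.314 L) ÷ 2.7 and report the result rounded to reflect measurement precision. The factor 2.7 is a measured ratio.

56.7 L − 3.314 L = 53.386 L; the difference is limited to 1 decimal place (3 s.f.).
Carrying full precision, 53.386 ÷ 2.7 = 19.7725925926… L; 2.7 has 2 s.f., so the result keeps min(3, 2) = 2 s.f.
Rounded to 2 significant figures: 20. L.

20. L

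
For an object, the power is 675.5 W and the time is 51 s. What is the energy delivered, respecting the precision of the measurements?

3.4 × 10^4 J

energy delivered = 675.5 W × 51 s = 34450.5 J.
675.5 has 4 significant figures; 51 has 2.
Division/multiplication keeps the fewest: 2 significant figures.
Rounded: 3.4 × 10^4 J.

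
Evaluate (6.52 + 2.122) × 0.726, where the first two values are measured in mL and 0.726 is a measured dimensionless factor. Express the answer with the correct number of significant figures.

6.27 mL

6.52 mL + 2.122 mL = 8.642 mL; the sum is limited to 2 decimal places (3 s.f.).
Carrying full precision, 8.642 × 0.726 = 6.274092 mL; 0.726 has 3 s.f., so the result keeps min(3, 3) = 3 s.f.
Rounded to 3 significant figures: 6.27 mL.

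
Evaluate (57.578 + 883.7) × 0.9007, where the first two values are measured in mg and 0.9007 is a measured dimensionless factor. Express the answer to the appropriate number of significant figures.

57.578 mg + 883.7 mg = 941.278 mg; the sum is limited to 1 decimal place (4 s.f.).
Carrying full precision, 941.278 × 0.9007 = 847.8090946 mg; 0.9007 has 4 s.f., so the result keeps min(4, 4) = 4 s.f.
Rounded to 4 significant figures: 847.8 mg.

847.8 mg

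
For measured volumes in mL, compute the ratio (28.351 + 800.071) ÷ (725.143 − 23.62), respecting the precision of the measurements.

28.351 + 800.071 = 828.422, limited to 3 d.p. → 6 s.f.; 725.143 − 23.62 = 701.523, limited to 2 d.p. → 5 s.f.
Carrying full precision, 828.422 ÷ 701.523 = 1.18089071919…; keep min(6, 5) = 5 s.f.
Rounded to 5 significant figures: 1.1809.

1.1809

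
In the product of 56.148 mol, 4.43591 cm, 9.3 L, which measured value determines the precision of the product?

56.148 mol → 5 s.f.; 4.43591 cm → 6 s.f.; 9.3 L → 2 s.f.
The fewest is 2 significant figures, from 9.3 L.

9.3 L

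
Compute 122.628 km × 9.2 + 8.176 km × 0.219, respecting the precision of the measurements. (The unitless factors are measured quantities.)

122.628 × 9.2 = 1128.1776 → 1.1 × 10^3 km (2 s.f., last digit at the 10^2 place).
8.176 × 0.219 = 1.790544 → 1.79 km (3 s.f., last digit at the 10^-2 place).
Sum: 1129.968144 km; keep the coarser place, 10^2.
Result: 1.1 × 10^3 km.

1.1 × 10^3 km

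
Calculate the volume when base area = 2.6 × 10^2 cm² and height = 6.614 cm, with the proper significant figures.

1.7 × 10^3 cm³

volume = 2.6 × 10^2 cm² × 6.614 cm = 1719.64 cm³.
2.6 × 10^2 has 2 significant figures; 6.614 has 4.
Division/multiplication keeps the fewest: 2 significant figures.
Rounded: 1.7 × 10^3 cm³.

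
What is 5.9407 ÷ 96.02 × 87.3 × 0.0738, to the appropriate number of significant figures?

0.399

5.9407 ÷ 96.02 × 87.3 × 0.0738 = 0.398608472381…
Multiplication/division keeps the fewest significant figures: 5.9407 → 5 s.f., 96.02 → 4 s.f., 87.3 → 3 s.f., 0.0738 → 3 s.f.; limit is 3.
Rounded to 3 significant figures: 0.399.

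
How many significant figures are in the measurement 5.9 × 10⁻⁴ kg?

2

5.9 × 10⁻⁴: in scientific notation every digit of the coefficient is significant.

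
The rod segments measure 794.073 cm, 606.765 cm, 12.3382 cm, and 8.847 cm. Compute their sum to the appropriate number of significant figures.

794.073 cm + 606.765 cm + 12.3382 cm + 8.847 cm = 1422.0232 cm.
Addition/subtraction keeps the fewest decimal places: 794.073 → 3 decimal places, 606.765 → 3 decimal places, 12.3382 → 4 decimal places, 8.847 → 3 decimal places; limit is 3.
Rounded to 3 decimal places: 1422.023 cm.

1422.023 cm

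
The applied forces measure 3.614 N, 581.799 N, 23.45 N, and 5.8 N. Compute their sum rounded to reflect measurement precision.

614.7 N

3.614 N + 581.799 N + 23.45 N + 5.8 N = 614.663 N.
Addition/subtraction keeps the fewest decimal places: 3.614 → 3 decimal places, 581.799 → 3 decimal places, 23.45 → 2 decimal places, 5.8 → 1 decimal place; limit is 1.
Rounded to 1 decimal place: 614.7 N.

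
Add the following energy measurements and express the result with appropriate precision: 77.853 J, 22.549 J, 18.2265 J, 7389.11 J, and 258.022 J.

7765.76 J

77.853 J + 22.549 J + 18.2265 J + 7389.11 J + 258.022 J = 7765.7605 J.
Addition/subtraction keeps the fewest decimal places: 77.853 → 3 decimal places, 22.549 → 3 decimal places, 18.2265 → 4 decimal places, 7389.11 → 2 decimal places, 258.022 → 3 decimal places; limit is 2.
Rounded to 2 decimal places: 7765.76 J.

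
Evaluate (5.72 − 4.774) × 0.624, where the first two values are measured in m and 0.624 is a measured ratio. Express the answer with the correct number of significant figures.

5.72 m − 4.774 m = 0.946 m; the difference is limited to 2 decimal places (2 s.f.).
Carrying full precision, 0.946 × 0.624 = 0.590304 m; 0.624 has 3 s.f., so the result keeps min(2, 3) = 2 s.f.
Rounded to 2 significant figures: 0.59 m.

0.59 m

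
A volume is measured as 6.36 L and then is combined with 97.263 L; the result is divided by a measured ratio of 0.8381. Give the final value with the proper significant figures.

6.36 L + 97.263 L = 103.623 L; the sum is limited to 2 decimal places (5 s.f.).
Carrying full precision, 103.623 ÷ 0.8381 = 123.640377043… L; 0.8381 has 4 s.f., so the result keeps min(5, 4) = 4 s.f.
Rounded to 4 significant figures: 123.6 L.

123.6 L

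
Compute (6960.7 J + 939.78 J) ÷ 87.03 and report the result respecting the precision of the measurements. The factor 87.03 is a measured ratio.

6960.7 J + 939.78 J = 7900.48 J; the sum is limited to 1 decimal place (5 s.f.).
Carrying full precision, 7900.48 ÷ 87.03 = 90.7788119039… J; 87.03 has 4 s.f., so the result keeps min(5, 4) = 4 s.f.
Rounded to 4 significant figures: 90.78 J.

90.78 J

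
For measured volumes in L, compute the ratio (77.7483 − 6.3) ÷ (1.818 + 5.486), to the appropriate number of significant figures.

77.7483 − 6.3 = 71.4483, limited to 1 d.p. → 3 s.f.; 1.818 + 5.486 = 7.304, limited to 3 d.p. → 4 s.f.
Carrying full precision, 71.4483 ÷ 7.304 = 9.78207831325…; keep min(3, 4) = 3 s.f.
Rounded to 3 significant figures: 9.78.

9.78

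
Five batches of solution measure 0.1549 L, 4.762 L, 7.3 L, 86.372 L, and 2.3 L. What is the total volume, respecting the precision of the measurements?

100.9 L

0.1549 L + 4.762 L + 7.3 L + 86.372 L + 2.3 L = 100.8889 L.
Addition/subtraction keeps the fewest decimal places: 0.1549 → 4 decimal places, 4.762 → 3 decimal places, 7.3 → 1 decimal place, 86.372 → 3 decimal places, 2.3 → 1 decimal place; limit is 1.
Rounded to 1 decimal place: 100.9 L.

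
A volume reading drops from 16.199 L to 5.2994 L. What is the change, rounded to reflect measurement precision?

16.199 L − 5.2994 L = 10.8996 L.
Addition/subtraction keeps the fewest decimal places: 16.199 → 3 decimal places, 5.2994 → 4 decimal places; limit is 3.
Rounded to 3 decimal places: 10.900 L.

10.900 L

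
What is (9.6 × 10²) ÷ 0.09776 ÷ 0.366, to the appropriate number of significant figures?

2.7 × 10⁴

(9.6 × 10²) ÷ 0.09776 ÷ 0.366 = 26830.5116579…
Multiplication/division keeps the fewest significant figures: 9.6 × 10² → 2 s.f., 0.09776 → 4 s.f., 0.366 → 3 s.f.; limit is 2.
Rounded to 2 significant figures: 2.7 × 10⁴.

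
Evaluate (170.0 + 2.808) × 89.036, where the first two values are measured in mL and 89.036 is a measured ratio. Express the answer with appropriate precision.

1.539 × 10^4 mL

170.0 mL + 2.808 mL = 172.808 mL; the sum is limited to 1 decimal place (4 s.f.).
Carrying full precision, 172.808 × 89.036 = 15386.133088 mL; 89.036 has 5 s.f., so the result keeps min(4, 5) = 4 s.f.
Rounded to 4 significant figures: 1.539 × 10^4 mL.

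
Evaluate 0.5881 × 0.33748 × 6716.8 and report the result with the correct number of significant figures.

0.5881 × 0.33748 × 6716.8 = 1333.096649…
Multiplication/division keeps the fewest significant figures: 0.5881 → 4 s.f., 0.33748 → 5 s.f., 6716.8 → 5 s.f.; limit is 4.
Rounded to 4 significant figures: 1333.

1333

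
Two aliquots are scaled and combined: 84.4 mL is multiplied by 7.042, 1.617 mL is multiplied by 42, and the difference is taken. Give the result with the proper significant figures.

526 mL

84.4 × 7.042 = 594.3448 → 594 mL (3 s.f., last digit at the 10^0 place).
1.617 × 42 = 67.914 → 68 mL (2 s.f., last digit at the 10^0 place).
Difference: 526.4308 mL; keep the coarser place, 10^0.
Result: 526 mL.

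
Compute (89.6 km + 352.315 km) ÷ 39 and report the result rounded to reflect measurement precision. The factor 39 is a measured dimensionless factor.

11 km

89.6 km + 352.315 km = 441.915 km; the sum is limited to 1 decimal place (4 s.f.).
Carrying full precision, 441.915 ÷ 39 = 11.3311538462… km; 39 has 2 s.f., so the result keeps min(4, 2) = 2 s.f.
Rounded to 2 significant figures: 11 km.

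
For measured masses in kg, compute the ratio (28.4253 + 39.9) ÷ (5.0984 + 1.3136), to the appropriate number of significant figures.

10.7

28.4253 + 39.9 = 68.3253, limited to 1 d.p. → 3 s.f.; 5.0984 + 1.3136 = 6.4120, limited to 4 d.p. → 5 s.f.
Carrying full precision, 68.3253 ÷ 6.4120 = 10.6558484092…; keep min(3, 5) = 3 s.f.
Rounded to 3 significant figures: 10.7.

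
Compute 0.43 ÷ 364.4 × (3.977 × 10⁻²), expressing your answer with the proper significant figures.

4.7 × 10⁻⁵

0.43 ÷ 364.4 × (3.977 × 10⁻²) = 0.0000469294731065…
Multiplication/division keeps the fewest significant figures: 0.43 → 2 s.f., 364.4 → 4 s.f., 3.977 × 10⁻² → 4 s.f.; limit is 2.
Rounded to 2 significant figures: 4.7 × 10⁻⁵.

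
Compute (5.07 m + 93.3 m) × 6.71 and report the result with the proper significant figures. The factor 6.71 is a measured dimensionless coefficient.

5.07 m + 93.3 m = 98.37 m; the sum is limited to 1 decimal place (3 s.f.).
Carrying full precision, 98.37 × 6.71 = 660.0627 m; 6.71 has 3 s.f., so the result keeps min(3, 3) = 3 s.f.
Rounded to 3 significant figures: 660. m.

660. m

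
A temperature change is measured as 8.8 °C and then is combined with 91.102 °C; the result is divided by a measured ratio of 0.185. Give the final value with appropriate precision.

8.8 °C + 91.102 °C = 99.902 °C; the sum is limited to 1 decimal place (3 s.f.).
Carrying full precision, 99.902 ÷ 0.185 = 540.010810811… °C; 0.185 has 3 s.f., so the result keeps min(3, 3) = 3 s.f.
Rounded to 3 significant figures: 540. °C.

540. °C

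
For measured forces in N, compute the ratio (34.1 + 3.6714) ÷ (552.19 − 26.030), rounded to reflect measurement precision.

7.18 × 10⁻²

34.1 + 3.6714 = 37.7714, limited to 1 d.p. → 3 s.f.; 552.19 − 26.030 = 526.160, limited to 2 d.p. → 5 s.f.
Carrying full precision, 37.7714 ÷ 526.160 = 0.071786908925…; keep min(3, 5) = 3 s.f.
Rounded to 3 significant figures: 7.18 × 10⁻².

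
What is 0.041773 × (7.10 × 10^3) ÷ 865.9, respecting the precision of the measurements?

0.041773 × (7.10 × 10^3) ÷ 865.9 = 0.342520267929…
Multiplication/division keeps the fewest significant figures: 0.041773 → 5 s.f., 7.10 × 10^3 → 3 s.f., 865.9 → 4 s.f.; limit is 3.
Rounded to 3 significant figures: 0.343.

0.343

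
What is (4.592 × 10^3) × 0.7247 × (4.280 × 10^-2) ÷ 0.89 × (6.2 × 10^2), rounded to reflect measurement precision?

9.9 × 10^4

(4.592 × 10^3) × 0.7247 × (4.280 × 10^-2) ÷ 0.89 × (6.2 × 10^2) = 99221.4552881…
Multiplication/division keeps the fewest significant figures: 4.592 × 10^3 → 4 s.f., 0.7247 → 4 s.f., 4.280 × 10^-2 → 4 s.f., 0.89 → 2 s.f., 6.2 × 10^2 → 2 s.f.; limit is 2.
Rounded to 2 significant figures: 9.9 × 10^4.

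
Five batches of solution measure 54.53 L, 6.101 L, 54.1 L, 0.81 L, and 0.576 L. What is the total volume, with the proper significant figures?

54.53 L + 6.101 L + 54.1 L + 0.81 L + 0.576 L = 116.117 L.
Addition/subtraction keeps the fewest decimal places: 54.53 → 2 decimal places, 6.101 → 3 decimal places, 54.1 → 1 decimal place, 0.81 → 2 decimal places, 0.576 → 3 decimal places; limit is 1.
Rounded to 1 decimal place: 1.161 × 10² L.

1.161 × 10² L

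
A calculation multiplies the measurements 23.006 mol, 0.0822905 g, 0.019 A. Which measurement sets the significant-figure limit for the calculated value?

23.006 mol → 5 s.f.; 0.0822905 g → 6 s.f.; 0.019 A → 2 s.f.
The fewest is 2 significant figures, from 0.019 A.

0.019 A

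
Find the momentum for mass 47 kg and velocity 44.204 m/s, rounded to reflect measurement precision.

momentum = 47 kg × 44.204 m/s = 2077.588 kg·m/s.
47 has 2 significant figures; 44.204 has 5.
Division/multiplication keeps the fewest: 2 significant figures.
Rounded: 2.1 × 10^3 kg·m/s.

2.1 × 10^3 kg·m/s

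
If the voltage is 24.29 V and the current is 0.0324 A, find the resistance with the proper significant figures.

resistance = 24.29 V ÷ 0.0324 A = 749.691358025… Ω.
24.29 has 4 significant figures; 0.0324 has 3.
Division/multiplication keeps the fewest: 3 significant figures.
Rounded: 7.50 × 10² Ω.

7.50 × 10² Ω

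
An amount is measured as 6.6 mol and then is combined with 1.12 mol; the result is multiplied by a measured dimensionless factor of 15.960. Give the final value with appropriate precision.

6.6 mol + 1.12 mol = 7.72 mol; the sum is limited to 1 decimal place (2 s.f.).
Carrying full precision, 7.72 × 15.960 = 123.2112 mol; 15.960 has 5 s.f., so the result keeps min(2, 5) = 2 s.f.
Rounded to 2 significant figures: 1.2 × 10² mol.

1.2 × 10² mol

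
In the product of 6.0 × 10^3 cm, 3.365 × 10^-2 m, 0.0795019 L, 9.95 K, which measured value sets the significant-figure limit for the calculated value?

6.0 × 10^3 cm

6.0 × 10^3 cm → 2 s.f.; 3.365 × 10^-2 m → 4 s.f.; 0.0795019 L → 6 s.f.; 9.95 K → 3 s.f.
The fewest is 2 significant figures, from 6.0 × 10^3 cm.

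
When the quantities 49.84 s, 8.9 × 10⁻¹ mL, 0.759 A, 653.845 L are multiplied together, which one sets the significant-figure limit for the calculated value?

8.9 × 10⁻¹ mL

49.84 s → 4 s.f.; 8.9 × 10⁻¹ mL → 2 s.f.; 0.759 A → 3 s.f.; 653.845 L → 6 s.f.
The fewest is 2 significant figures, from 8.9 × 10⁻¹ mL.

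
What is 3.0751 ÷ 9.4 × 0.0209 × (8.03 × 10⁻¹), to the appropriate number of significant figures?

3.0751 ÷ 9.4 × 0.0209 × (8.03 × 10⁻¹) = 0.0054902639117…
Multiplication/division keeps the fewest significant figures: 3.0751 → 5 s.f., 9.4 → 2 s.f., 0.0209 → 3 s.f., 8.03 × 10⁻¹ → 3 s.f.; limit is 2.
Rounded to 2 significant figures: 0.0055.

0.0055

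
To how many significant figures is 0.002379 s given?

4

0.002379: leading zeros are not significant.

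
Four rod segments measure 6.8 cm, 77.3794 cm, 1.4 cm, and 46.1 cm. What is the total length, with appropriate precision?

6.8 cm + 77.3794 cm + 1.4 cm + 46.1 cm = 131.6794 cm.
Addition/subtraction keeps the fewest decimal places: 6.8 → 1 decimal place, 77.3794 → 4 decimal places, 1.4 → 1 decimal place, 46.1 → 1 decimal place; limit is 1.
Rounded to 1 decimal place: 131.7 cm.

131.7 cm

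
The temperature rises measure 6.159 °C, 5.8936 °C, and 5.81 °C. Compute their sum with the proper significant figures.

17.86 °C

6.159 °C + 5.8936 °C + 5.81 °C = 17.8626 °C.
Addition/subtraction keeps the fewest decimal places: 6.159 → 3 decimal places, 5.8936 → 4 decimal places, 5.81 → 2 decimal places; limit is 2.
Rounded to 2 decimal places: 17.86 °C.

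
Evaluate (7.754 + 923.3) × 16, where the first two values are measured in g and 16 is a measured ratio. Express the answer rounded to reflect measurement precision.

1.5 × 10^4 g

7.754 g + 923.3 g = 931.054 g; the sum is limited to 1 decimal place (4 s.f.).
Carrying full precision, 931.054 × 16 = 14896.864 g; 16 has 2 s.f., so the result keeps min(4, 2) = 2 s.f.
Rounded to 2 significant figures: 1.5 × 10^4 g.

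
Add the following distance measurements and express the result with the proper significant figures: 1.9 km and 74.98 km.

76.9 km

1.9 km + 74.98 km = 76.88 km.
Addition/subtraction keeps the fewest decimal places: 1.9 → 1 decimal place, 74.98 → 2 decimal places; limit is 1.
Rounded to 1 decimal place: 76.9 km.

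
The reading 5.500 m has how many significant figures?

5.500: trailing zeros after a decimal point are significant.

4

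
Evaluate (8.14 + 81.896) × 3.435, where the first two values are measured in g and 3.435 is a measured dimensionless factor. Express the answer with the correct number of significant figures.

8.14 g + 81.896 g = 90.036 g; the sum is limited to 2 decimal places (4 s.f.).
Carrying full precision, 90.036 × 3.435 = 309.27366 g; 3.435 has 4 s.f., so the result keeps min(4, 4) = 4 s.f.
Rounded to 4 significant figures: 3.093 × 10^2 g.

3.093 × 10^2 g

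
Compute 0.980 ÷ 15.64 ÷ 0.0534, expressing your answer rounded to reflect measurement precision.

0.980 ÷ 15.64 ÷ 0.0534 = 1.17340536605…
Multiplication/division keeps the fewest significant figures: 0.980 → 3 s.f., 15.64 → 4 s.f., 0.0534 → 3 s.f.; limit is 3.
Rounded to 3 significant figures: 1.17.

1.17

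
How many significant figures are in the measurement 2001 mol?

2001: zeros between nonzero digits are significant.

4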